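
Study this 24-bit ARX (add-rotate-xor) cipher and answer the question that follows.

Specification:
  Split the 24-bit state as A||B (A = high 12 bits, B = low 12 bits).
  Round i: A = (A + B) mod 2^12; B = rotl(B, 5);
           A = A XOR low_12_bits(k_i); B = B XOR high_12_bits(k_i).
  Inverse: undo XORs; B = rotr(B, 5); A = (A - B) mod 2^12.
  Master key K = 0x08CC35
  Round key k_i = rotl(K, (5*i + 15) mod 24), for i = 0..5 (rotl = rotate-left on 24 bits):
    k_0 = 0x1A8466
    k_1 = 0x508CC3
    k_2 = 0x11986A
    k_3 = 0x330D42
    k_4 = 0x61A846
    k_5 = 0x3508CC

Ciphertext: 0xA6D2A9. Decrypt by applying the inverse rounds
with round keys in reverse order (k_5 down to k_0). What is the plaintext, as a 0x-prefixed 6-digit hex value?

s_0 = ciphertext = 0xA6D2A9
s_1 = InvRound(s_0, k_5) = 0x612C8F
s_2 = InvRound(s_1, k_4) = 0x380AD4
s_3 = InvRound(s_2, k_3) = 0xC7324F
s_4 = InvRound(s_3, k_2) = 0x8FFB1A
s_5 = InvRound(s_4, k_1) = 0xACC970
s_6 = InvRound(s_5, k_0) = 0x264C46

0x264C46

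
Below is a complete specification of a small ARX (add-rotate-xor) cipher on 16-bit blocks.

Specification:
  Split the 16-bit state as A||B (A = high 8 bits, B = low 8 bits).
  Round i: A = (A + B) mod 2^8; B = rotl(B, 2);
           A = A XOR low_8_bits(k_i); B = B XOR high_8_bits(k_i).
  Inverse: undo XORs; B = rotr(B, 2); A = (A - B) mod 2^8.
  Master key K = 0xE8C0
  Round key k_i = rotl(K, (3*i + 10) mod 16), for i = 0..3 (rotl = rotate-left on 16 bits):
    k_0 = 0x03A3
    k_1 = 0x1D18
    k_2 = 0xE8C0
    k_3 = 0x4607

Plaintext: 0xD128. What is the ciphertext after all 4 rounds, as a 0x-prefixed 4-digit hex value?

s_0 = plaintext = 0xD128
s_1 = Round(s_0, k_0) = 0x5AA3
s_2 = Round(s_1, k_1) = 0xE593
s_3 = Round(s_2, k_2) = 0xB8A6
s_4 = Round(s_3, k_3) = 0x59DC

0x59DC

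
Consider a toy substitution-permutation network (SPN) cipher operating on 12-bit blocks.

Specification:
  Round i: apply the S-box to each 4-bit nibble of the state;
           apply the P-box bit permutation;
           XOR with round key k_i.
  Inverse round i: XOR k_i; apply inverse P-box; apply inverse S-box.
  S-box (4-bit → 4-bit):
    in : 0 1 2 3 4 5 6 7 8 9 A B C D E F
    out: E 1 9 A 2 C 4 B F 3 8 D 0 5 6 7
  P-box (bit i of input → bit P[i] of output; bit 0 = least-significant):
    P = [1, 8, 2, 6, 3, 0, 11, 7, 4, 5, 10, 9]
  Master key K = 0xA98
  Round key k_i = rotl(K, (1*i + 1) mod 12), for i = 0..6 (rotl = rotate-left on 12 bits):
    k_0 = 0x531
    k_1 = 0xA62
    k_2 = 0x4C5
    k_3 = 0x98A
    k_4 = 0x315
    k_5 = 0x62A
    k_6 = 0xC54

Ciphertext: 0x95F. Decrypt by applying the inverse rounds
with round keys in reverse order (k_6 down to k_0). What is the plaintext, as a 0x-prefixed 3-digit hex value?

s_0 = ciphertext = 0x95F
s_1 = InvRound(s_0, k_6) = 0x699
s_2 = InvRound(s_1, k_5) = 0x931
s_3 = InvRound(s_2, k_4) = 0x366
s_4 = InvRound(s_3, k_3) = 0x3B5
s_5 = InvRound(s_4, k_2) = 0x8C3
s_6 = InvRound(s_5, k_1) = 0x33C
s_7 = InvRound(s_6, k_0) = 0x596

0x596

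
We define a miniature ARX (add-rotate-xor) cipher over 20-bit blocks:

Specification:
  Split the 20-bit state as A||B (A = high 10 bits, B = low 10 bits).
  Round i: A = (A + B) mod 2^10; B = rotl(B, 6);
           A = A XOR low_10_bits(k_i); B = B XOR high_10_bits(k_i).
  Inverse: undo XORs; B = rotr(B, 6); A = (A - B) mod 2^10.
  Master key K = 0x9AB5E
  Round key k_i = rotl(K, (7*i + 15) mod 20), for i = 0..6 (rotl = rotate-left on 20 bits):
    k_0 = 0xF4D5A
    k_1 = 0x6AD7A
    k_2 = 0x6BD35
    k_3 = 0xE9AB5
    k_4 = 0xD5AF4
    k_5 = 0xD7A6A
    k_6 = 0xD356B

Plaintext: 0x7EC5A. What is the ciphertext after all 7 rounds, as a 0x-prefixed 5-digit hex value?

0xAAD82

s_0 = plaintext = 0x7EC5A
s_1 = Round(s_0, k_0) = 0xC3D56
s_2 = Round(s_1, k_1) = 0x47C3E
s_3 = Round(s_2, k_2) = 0x1A22C
s_4 = Round(s_3, k_3) = 0x08484
s_5 = Round(s_4, k_4) = 0x9465E
s_6 = Round(s_5, k_5) = 0xB14FB
s_7 = Round(s_6, k_6) = 0xAAD82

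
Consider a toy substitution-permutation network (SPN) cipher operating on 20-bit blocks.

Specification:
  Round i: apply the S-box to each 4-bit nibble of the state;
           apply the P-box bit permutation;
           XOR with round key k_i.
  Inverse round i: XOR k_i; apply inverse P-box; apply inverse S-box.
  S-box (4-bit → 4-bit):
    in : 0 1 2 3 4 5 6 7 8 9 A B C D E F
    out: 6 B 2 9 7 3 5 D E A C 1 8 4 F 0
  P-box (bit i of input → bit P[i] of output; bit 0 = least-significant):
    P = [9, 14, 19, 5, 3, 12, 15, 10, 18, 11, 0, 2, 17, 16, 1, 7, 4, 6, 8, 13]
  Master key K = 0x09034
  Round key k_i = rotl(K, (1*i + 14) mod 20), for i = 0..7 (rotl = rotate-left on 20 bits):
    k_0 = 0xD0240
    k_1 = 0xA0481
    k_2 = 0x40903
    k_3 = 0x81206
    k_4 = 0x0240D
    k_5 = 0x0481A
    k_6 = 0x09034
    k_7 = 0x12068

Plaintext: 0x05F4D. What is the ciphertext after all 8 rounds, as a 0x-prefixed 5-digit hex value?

0x1F6F4

s_0 = plaintext = 0x05F4D
s_1 = Round(s_0, k_0) = 0x69308
s_2 = Round(s_1, k_1) = 0x7D535
s_3 = Round(s_2, k_2) = 0x06619
s_4 = Round(s_3, k_3) = 0xE476D
s_5 = Round(s_4, k_4) = 0xF8552
s_6 = Round(s_5, k_5) = 0x51090
s_7 = Round(s_6, k_6) = 0xBCCE5
s_8 = Round(s_7, k_7) = 0x1F6F4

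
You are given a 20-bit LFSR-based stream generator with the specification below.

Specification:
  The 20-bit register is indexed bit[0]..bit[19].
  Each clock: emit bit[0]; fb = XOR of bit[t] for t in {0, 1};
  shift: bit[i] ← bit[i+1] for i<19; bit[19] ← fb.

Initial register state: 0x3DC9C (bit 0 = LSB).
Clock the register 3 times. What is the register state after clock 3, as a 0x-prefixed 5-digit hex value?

0x47B93

reg_0 = 0x3DC9C
clock 1: out=0, reg = 0x1EE4E
clock 2: out=0, reg = 0x8F727
clock 3: out=1, reg = 0x47B93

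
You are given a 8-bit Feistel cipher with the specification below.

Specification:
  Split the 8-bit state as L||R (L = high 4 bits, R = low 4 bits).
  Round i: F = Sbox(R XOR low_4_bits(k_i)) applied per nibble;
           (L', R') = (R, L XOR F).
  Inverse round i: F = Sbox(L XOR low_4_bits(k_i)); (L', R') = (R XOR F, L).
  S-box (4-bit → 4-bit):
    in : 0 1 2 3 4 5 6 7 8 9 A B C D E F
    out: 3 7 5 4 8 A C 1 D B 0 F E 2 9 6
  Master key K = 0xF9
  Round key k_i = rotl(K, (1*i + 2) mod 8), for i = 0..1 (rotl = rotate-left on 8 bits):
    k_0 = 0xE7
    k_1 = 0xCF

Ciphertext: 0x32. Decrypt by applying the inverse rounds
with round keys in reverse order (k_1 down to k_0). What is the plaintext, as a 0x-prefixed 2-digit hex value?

0xCC

s_0 = ciphertext = 0x32
s_1 = InvRound(s_0, k_1) = 0xC3
s_2 = InvRound(s_1, k_0) = 0xCC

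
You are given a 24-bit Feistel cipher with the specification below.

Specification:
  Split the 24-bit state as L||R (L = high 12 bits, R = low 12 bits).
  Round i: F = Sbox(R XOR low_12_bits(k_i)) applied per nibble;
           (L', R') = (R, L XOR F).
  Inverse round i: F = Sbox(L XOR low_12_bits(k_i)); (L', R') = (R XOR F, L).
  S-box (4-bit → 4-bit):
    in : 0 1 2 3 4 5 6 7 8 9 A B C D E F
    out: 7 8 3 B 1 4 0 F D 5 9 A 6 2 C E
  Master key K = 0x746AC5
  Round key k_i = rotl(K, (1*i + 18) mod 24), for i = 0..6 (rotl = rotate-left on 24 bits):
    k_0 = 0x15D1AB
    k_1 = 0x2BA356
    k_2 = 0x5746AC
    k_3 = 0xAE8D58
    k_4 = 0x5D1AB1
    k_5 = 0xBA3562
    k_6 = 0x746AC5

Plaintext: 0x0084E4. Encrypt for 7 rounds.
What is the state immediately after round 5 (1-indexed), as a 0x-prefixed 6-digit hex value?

0x184CEC

s_0 = plaintext = 0x0084E4
s_1 = Round(s_0, k_0) = 0x4E4416
s_2 = Round(s_1, k_1) = 0x416BF3
s_3 = Round(s_2, k_2) = 0xBF3658
s_4 = Round(s_3, k_3) = 0x658184
s_5 = Round(s_4, k_4) = 0x184CEC
s_6 = Round(s_5, k_5) = 0xCEC458
s_7 = Round(s_6, k_6) = 0x4580BE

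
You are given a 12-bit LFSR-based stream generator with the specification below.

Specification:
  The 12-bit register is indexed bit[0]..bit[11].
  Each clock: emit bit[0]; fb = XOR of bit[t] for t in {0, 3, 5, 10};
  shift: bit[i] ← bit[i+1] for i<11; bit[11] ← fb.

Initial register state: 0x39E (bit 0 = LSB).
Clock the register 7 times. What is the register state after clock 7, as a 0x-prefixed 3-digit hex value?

reg_0 = 0x39E
clock 1: out=0, reg = 0x9CF
clock 2: out=1, reg = 0x4E7
clock 3: out=1, reg = 0xA73
clock 4: out=1, reg = 0x539
clock 5: out=1, reg = 0x29C
clock 6: out=0, reg = 0x94E
clock 7: out=0, reg = 0xCA7

0xCA7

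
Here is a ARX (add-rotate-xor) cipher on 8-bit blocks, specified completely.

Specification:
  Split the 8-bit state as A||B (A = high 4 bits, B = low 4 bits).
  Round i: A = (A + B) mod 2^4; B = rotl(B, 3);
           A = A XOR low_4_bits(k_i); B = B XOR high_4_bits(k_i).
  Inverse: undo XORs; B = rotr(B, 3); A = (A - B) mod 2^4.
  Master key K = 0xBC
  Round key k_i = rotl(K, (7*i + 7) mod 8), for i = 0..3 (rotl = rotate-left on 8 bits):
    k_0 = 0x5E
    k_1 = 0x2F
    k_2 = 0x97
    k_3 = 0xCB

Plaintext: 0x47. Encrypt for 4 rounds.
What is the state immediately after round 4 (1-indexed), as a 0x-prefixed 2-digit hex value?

0x25

s_0 = plaintext = 0x47
s_1 = Round(s_0, k_0) = 0x5E
s_2 = Round(s_1, k_1) = 0xC5
s_3 = Round(s_2, k_2) = 0x63
s_4 = Round(s_3, k_3) = 0x25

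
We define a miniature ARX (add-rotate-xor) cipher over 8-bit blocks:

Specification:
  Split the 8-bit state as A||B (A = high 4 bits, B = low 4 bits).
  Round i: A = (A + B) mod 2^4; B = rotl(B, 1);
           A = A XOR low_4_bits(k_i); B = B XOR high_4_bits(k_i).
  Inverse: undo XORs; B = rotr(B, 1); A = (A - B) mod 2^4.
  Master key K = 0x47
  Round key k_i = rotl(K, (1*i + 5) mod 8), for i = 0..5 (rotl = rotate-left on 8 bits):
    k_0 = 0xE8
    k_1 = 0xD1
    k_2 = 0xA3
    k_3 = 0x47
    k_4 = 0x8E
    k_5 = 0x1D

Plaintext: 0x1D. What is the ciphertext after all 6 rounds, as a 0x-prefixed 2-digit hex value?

0x93

s_0 = plaintext = 0x1D
s_1 = Round(s_0, k_0) = 0x65
s_2 = Round(s_1, k_1) = 0xA7
s_3 = Round(s_2, k_2) = 0x24
s_4 = Round(s_3, k_3) = 0x1C
s_5 = Round(s_4, k_4) = 0x31
s_6 = Round(s_5, k_5) = 0x93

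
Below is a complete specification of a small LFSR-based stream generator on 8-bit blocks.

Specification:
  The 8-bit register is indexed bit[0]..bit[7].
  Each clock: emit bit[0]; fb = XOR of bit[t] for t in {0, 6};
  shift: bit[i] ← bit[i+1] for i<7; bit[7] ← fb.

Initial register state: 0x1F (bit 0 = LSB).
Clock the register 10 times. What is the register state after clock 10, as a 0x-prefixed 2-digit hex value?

0x94

reg_0 = 0x1F
clock 1: out=1, reg = 0x8F
clock 2: out=1, reg = 0xC7
clock 3: out=1, reg = 0x63
clock 4: out=1, reg = 0x31
clock 5: out=1, reg = 0x98
clock 6: out=0, reg = 0x4C
clock 7: out=0, reg = 0xA6
clock 8: out=0, reg = 0x53
clock 9: out=1, reg = 0x29
clock 10: out=1, reg = 0x94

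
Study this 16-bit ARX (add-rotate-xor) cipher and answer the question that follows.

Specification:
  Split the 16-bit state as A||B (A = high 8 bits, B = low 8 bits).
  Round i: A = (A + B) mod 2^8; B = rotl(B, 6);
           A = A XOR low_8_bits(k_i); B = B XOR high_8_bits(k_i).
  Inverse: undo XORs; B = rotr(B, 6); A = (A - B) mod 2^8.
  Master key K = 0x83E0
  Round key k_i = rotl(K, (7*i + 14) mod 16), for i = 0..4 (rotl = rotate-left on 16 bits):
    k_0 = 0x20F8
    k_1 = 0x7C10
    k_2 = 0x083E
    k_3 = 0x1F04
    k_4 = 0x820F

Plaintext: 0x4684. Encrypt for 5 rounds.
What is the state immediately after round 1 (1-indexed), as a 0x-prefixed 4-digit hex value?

0x3201

s_0 = plaintext = 0x4684
s_1 = Round(s_0, k_0) = 0x3201
s_2 = Round(s_1, k_1) = 0x233C
s_3 = Round(s_2, k_2) = 0x6107
s_4 = Round(s_3, k_3) = 0x6CDE
s_5 = Round(s_4, k_4) = 0x4535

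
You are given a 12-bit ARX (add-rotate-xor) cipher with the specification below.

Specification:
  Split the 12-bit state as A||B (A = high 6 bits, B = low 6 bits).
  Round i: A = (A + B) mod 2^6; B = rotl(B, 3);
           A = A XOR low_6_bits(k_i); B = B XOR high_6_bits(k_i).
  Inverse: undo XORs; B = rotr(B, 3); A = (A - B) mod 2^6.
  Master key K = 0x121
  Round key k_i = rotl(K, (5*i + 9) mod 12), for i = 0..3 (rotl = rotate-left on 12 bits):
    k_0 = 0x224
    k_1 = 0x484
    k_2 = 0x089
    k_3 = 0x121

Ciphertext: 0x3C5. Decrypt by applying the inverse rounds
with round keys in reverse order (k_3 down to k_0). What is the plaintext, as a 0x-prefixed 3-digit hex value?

s_0 = ciphertext = 0x3C5
s_1 = InvRound(s_0, k_3) = 0x988
s_2 = InvRound(s_1, k_2) = 0x791
s_3 = InvRound(s_2, k_1) = 0x098
s_4 = InvRound(s_3, k_0) = 0x902

0x902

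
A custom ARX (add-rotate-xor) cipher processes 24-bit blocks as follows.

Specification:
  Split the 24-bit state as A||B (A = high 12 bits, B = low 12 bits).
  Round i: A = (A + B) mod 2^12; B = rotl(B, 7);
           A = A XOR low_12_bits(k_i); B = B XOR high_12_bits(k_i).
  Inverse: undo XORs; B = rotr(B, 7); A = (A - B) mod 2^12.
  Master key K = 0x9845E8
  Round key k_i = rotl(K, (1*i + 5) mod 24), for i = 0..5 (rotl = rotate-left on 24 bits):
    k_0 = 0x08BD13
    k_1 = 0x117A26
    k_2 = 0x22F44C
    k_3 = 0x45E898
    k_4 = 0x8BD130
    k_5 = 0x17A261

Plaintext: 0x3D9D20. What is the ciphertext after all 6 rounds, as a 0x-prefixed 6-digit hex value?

0x43C183

s_0 = plaintext = 0x3D9D20
s_1 = Round(s_0, k_0) = 0xDEA0E2
s_2 = Round(s_1, k_1) = 0x4EA010
s_3 = Round(s_2, k_2) = 0x0B6A2F
s_4 = Round(s_3, k_3) = 0x27D38F
s_5 = Round(s_4, k_4) = 0x73CF21
s_6 = Round(s_5, k_5) = 0x43C183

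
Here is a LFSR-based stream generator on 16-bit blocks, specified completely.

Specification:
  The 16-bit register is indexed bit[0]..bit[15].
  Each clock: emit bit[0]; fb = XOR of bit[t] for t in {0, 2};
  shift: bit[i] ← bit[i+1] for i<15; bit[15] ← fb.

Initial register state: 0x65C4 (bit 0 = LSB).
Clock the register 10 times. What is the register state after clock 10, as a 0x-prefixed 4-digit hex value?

reg_0 = 0x65C4
clock 1: out=0, reg = 0xB2E2
clock 2: out=0, reg = 0x5971
clock 3: out=1, reg = 0xACB8
clock 4: out=0, reg = 0x565C
clock 5: out=0, reg = 0xAB2E
clock 6: out=0, reg = 0xD597
clock 7: out=1, reg = 0x6ACB
clock 8: out=1, reg = 0xB565
clock 9: out=1, reg = 0x5AB2
clock 10: out=0, reg = 0x2D59

0x2D59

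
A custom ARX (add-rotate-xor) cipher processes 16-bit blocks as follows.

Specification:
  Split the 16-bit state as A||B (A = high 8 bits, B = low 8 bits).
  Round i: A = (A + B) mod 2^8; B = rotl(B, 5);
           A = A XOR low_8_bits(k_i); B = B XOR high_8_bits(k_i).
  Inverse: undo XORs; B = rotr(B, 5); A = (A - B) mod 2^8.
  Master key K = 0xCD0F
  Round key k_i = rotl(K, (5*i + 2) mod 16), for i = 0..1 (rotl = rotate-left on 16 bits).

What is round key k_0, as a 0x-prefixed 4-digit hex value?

0x343F

K = 0xCD0F
k_0 = rotl(K, (5*0+2) mod 16) = rotl(K, 2) = 0x343F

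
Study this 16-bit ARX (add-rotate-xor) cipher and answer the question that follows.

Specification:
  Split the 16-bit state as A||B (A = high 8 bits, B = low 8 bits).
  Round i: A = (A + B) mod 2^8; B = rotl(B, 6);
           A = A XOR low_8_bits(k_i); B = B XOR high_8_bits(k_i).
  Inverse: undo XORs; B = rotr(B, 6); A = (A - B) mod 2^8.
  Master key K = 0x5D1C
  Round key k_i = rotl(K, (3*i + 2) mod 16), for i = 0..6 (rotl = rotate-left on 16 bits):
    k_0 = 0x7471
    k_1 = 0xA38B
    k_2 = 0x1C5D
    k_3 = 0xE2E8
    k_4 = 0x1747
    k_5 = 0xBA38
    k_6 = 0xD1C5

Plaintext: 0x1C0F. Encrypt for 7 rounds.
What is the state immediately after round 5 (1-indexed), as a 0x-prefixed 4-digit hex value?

s_0 = plaintext = 0x1C0F
s_1 = Round(s_0, k_0) = 0x5AB7
s_2 = Round(s_1, k_1) = 0x9A4E
s_3 = Round(s_2, k_2) = 0xB58F
s_4 = Round(s_3, k_3) = 0xAC01
s_5 = Round(s_4, k_4) = 0xEA57
s_6 = Round(s_5, k_5) = 0x796F
s_7 = Round(s_6, k_6) = 0x2D0A

0xEA57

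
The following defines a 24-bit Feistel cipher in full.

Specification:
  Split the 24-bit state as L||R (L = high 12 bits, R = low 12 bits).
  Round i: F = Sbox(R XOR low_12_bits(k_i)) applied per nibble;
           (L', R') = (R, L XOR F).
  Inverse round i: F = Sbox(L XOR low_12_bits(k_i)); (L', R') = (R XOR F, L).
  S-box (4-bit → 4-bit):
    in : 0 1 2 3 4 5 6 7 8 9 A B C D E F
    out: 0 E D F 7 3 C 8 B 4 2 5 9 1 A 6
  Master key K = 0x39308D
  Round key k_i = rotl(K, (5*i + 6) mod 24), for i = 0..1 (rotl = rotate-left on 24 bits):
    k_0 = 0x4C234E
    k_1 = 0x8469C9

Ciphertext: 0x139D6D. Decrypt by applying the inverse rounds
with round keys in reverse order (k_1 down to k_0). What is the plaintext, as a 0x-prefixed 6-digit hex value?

0x24660D

s_0 = ciphertext = 0x139D6D
s_1 = InvRound(s_0, k_1) = 0x60D139
s_2 = InvRound(s_1, k_0) = 0x24660D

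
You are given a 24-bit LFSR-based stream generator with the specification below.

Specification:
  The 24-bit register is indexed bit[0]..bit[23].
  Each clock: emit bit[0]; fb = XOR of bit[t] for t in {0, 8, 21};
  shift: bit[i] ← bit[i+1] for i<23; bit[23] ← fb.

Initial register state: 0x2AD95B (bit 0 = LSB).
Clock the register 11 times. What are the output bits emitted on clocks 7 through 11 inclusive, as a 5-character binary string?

10100

reg_0 = 0x2AD95B
clock 1: out=1, reg = 0x956CAD
clock 2: out=1, reg = 0xCAB656
clock 3: out=0, reg = 0x655B2B
clock 4: out=1, reg = 0xB2AD95
clock 5: out=1, reg = 0xD956CA
clock 6: out=0, reg = 0x6CAB65
clock 7: out=1, reg = 0xB655B2
clock 8: out=0, reg = 0x5B2AD9
clock 9: out=1, reg = 0xAD956C
clock 10: out=0, reg = 0x56CAB6
clock 11: out=0, reg = 0x2B655B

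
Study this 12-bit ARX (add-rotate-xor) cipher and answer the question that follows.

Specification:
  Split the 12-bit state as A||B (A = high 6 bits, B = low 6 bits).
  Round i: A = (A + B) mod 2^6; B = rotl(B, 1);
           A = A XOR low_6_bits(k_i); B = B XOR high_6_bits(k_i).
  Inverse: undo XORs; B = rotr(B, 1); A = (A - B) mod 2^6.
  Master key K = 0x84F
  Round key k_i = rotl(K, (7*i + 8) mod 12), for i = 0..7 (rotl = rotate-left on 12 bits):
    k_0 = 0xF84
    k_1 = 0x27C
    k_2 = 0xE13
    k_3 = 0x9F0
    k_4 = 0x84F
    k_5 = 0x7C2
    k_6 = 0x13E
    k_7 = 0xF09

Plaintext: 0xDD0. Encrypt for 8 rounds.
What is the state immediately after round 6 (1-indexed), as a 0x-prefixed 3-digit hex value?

s_0 = plaintext = 0xDD0
s_1 = Round(s_0, k_0) = 0x0DE
s_2 = Round(s_1, k_1) = 0x775
s_3 = Round(s_2, k_2) = 0x053
s_4 = Round(s_3, k_3) = 0x901
s_5 = Round(s_4, k_4) = 0xAA3
s_6 = Round(s_5, k_5) = 0x3D8
s_7 = Round(s_6, k_6) = 0x674
s_8 = Round(s_7, k_7) = 0x115

0x3D8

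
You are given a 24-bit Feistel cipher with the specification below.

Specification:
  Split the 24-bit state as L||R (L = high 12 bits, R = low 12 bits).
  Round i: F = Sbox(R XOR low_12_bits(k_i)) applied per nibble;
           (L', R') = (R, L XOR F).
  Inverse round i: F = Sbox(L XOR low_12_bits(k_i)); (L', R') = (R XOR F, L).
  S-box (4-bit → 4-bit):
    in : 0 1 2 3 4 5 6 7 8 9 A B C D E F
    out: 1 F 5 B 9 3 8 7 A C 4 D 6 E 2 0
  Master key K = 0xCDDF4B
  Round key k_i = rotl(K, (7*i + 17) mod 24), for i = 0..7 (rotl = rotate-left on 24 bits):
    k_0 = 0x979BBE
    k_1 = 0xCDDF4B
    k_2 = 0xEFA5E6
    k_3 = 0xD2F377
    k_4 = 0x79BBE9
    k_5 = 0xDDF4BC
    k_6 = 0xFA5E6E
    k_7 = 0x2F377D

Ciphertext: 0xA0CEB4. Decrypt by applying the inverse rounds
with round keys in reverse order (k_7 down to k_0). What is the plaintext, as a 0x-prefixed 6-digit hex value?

s_0 = ciphertext = 0xA0CEB4
s_1 = InvRound(s_0, k_7) = 0x0CBA0C
s_2 = InvRound(s_1, k_6) = 0x84F0CB
s_3 = InvRound(s_2, k_5) = 0x6C084F
s_4 = InvRound(s_3, k_4) = 0x6136C0
s_5 = InvRound(s_4, k_3) = 0x549613
s_6 = InvRound(s_5, k_2) = 0x753549
s_7 = InvRound(s_6, k_1) = 0xFB3753
s_8 = InvRound(s_7, k_0) = 0xE4DFB3

0xE4DFB3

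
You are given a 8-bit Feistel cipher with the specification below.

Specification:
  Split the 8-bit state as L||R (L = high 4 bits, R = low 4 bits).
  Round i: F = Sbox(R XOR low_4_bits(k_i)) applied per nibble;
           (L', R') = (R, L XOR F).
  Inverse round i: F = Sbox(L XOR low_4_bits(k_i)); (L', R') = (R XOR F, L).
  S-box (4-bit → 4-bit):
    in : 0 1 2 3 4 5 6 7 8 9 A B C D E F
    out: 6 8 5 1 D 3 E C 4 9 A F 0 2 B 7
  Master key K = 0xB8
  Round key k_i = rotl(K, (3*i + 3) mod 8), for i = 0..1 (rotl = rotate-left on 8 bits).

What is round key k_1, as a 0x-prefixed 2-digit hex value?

0x2E

K = 0xB8
k_0 = rotl(K, (3*0+3) mod 8) = rotl(K, 3) = 0xC5
k_1 = rotl(K, (3*1+3) mod 8) = rotl(K, 6) = 0x2E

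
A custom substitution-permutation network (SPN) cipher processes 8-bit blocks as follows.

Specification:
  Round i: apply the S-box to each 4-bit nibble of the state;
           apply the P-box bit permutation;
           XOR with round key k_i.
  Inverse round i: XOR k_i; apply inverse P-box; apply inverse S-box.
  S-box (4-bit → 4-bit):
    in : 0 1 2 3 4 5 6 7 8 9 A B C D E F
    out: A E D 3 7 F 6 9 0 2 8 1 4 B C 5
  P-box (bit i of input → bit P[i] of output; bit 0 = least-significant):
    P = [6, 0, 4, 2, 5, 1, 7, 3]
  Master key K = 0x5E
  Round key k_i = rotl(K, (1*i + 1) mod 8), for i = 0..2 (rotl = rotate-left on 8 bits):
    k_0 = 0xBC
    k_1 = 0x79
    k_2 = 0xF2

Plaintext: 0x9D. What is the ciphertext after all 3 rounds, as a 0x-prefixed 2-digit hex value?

0xF1

s_0 = plaintext = 0x9D
s_1 = Round(s_0, k_0) = 0xFB
s_2 = Round(s_1, k_1) = 0x99
s_3 = Round(s_2, k_2) = 0xF1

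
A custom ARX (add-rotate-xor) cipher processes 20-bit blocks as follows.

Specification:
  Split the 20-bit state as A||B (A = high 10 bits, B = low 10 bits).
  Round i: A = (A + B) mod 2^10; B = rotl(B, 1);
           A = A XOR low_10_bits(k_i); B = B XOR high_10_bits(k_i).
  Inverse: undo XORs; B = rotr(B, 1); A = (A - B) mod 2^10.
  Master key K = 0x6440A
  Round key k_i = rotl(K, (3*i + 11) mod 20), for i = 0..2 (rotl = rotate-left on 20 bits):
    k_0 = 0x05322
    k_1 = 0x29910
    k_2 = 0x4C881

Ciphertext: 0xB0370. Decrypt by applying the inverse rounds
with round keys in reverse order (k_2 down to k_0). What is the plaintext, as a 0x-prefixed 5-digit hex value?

0xB936B

s_0 = ciphertext = 0xB0370
s_1 = InvRound(s_0, k_2) = 0x48121
s_2 = InvRound(s_1, k_1) = 0x5B6C3
s_3 = InvRound(s_2, k_0) = 0xB936B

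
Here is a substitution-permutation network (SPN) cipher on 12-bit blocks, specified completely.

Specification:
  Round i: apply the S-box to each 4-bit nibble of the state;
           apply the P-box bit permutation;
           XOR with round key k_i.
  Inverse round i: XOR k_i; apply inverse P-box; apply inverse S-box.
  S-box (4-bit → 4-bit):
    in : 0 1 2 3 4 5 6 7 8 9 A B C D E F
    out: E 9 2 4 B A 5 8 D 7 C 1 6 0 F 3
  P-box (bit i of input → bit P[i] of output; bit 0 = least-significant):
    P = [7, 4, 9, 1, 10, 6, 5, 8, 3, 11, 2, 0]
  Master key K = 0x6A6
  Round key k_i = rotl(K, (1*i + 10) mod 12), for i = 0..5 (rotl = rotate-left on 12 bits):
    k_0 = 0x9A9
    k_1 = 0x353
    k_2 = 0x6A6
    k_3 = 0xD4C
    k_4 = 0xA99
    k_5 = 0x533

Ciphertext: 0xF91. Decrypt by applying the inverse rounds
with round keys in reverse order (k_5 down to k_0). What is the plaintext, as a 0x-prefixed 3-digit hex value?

s_0 = ciphertext = 0xF91
s_1 = InvRound(s_0, k_5) = 0x238
s_2 = InvRound(s_1, k_4) = 0x53B
s_3 = InvRound(s_2, k_3) = 0x0C5
s_4 = InvRound(s_3, k_2) = 0x79A
s_5 = InvRound(s_4, k_1) = 0x1FB
s_6 = InvRound(s_5, k_0) = 0x225

0x225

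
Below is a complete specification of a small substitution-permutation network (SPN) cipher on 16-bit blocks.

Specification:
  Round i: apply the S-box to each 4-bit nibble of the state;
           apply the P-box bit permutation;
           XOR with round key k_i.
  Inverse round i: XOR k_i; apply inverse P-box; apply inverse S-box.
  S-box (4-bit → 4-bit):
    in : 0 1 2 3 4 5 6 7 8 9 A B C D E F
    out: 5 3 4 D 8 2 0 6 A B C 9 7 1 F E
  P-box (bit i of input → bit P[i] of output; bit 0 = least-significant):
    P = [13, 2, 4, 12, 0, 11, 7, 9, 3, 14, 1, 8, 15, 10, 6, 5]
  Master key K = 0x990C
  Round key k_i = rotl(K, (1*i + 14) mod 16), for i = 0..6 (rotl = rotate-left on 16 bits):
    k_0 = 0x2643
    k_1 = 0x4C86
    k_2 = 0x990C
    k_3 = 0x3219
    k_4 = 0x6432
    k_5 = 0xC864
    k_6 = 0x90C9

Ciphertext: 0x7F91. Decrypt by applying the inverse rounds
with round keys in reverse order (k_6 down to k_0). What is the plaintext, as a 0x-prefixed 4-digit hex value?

s_0 = ciphertext = 0x7F91
s_1 = InvRound(s_0, k_6) = 0xC980
s_2 = InvRound(s_1, k_5) = 0xA425
s_3 = InvRound(s_2, k_4) = 0xD7D7
s_4 = InvRound(s_3, k_3) = 0xCE21
s_5 = InvRound(s_4, k_2) = 0x89B8
s_6 = InvRound(s_5, k_1) = 0x9E67
s_7 = InvRound(s_6, k_0) = 0xB659

0xB659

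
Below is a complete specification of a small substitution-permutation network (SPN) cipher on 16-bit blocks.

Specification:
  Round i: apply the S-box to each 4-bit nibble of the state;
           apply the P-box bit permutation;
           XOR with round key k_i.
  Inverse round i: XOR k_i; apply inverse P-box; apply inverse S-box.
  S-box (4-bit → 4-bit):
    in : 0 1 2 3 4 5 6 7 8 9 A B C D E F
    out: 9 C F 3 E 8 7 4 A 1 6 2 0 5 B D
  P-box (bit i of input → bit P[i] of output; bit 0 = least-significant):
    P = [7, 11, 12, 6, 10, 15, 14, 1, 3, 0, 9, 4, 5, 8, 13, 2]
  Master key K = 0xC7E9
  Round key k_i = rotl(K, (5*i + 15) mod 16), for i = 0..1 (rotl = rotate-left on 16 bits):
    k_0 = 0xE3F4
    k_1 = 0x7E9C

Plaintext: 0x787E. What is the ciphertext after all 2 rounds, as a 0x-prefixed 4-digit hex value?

s_0 = plaintext = 0x787E
s_1 = Round(s_0, k_0) = 0x8B25
s_2 = Round(s_1, k_1) = 0xBBDB

0xBBDB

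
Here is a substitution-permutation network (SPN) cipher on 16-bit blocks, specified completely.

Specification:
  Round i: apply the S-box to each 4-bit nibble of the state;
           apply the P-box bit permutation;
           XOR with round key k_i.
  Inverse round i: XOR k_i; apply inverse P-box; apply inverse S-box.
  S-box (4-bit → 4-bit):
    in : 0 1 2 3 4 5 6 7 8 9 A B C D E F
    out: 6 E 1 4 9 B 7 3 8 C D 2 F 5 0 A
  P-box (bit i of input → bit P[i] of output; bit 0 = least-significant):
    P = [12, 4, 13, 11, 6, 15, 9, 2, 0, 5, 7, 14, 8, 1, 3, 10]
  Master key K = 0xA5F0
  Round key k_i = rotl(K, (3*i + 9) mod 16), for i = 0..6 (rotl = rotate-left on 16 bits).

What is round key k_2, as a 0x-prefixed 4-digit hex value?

K = 0xA5F0
k_0 = rotl(K, (3*0+9) mod 16) = rotl(K, 9) = 0xE14B
k_1 = rotl(K, (3*1+9) mod 16) = rotl(K, 12) = 0x0A5F
k_2 = rotl(K, (3*2+9) mod 16) = rotl(K, 15) = 0x52F8

0x52F8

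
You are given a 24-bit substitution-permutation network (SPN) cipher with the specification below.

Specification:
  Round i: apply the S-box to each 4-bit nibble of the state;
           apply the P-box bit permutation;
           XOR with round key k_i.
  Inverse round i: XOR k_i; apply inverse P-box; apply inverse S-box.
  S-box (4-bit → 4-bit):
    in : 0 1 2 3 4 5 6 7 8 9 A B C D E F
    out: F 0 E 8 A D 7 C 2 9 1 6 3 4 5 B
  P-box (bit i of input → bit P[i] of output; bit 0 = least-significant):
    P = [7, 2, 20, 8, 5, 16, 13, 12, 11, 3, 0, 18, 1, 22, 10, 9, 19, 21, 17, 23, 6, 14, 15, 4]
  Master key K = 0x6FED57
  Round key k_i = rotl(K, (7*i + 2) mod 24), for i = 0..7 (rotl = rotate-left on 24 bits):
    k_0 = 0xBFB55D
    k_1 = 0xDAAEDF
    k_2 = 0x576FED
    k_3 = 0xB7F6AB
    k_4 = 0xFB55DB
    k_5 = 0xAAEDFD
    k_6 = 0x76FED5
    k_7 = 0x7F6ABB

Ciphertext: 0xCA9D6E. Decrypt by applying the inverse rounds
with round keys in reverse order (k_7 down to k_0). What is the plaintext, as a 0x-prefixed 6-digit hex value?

s_0 = ciphertext = 0xCA9D6E
s_1 = InvRound(s_0, k_7) = 0x047720
s_2 = InvRound(s_1, k_6) = 0x5B8EA0
s_3 = InvRound(s_2, k_5) = 0xF44BB2
s_4 = InvRound(s_3, k_4) = 0xAE70F1
s_5 = InvRound(s_4, k_3) = 0x5A588D
s_6 = InvRound(s_5, k_2) = 0xAA7303
s_7 = InvRound(s_6, k_1) = 0x08BC30
s_8 = InvRound(s_7, k_0) = 0xA210C2

0xA210C2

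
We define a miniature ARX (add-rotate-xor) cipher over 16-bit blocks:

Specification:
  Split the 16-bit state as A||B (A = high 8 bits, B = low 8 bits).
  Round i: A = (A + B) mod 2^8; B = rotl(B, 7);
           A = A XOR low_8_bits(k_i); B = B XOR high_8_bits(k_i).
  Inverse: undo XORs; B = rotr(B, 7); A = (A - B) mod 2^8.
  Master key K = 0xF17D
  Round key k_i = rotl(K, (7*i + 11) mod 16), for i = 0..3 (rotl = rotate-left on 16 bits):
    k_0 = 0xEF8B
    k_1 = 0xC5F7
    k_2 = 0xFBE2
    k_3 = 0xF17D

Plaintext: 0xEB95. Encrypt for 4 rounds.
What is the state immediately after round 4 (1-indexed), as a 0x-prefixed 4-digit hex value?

s_0 = plaintext = 0xEB95
s_1 = Round(s_0, k_0) = 0x0B25
s_2 = Round(s_1, k_1) = 0xC757
s_3 = Round(s_2, k_2) = 0xFC50
s_4 = Round(s_3, k_3) = 0x31D9

0x31D9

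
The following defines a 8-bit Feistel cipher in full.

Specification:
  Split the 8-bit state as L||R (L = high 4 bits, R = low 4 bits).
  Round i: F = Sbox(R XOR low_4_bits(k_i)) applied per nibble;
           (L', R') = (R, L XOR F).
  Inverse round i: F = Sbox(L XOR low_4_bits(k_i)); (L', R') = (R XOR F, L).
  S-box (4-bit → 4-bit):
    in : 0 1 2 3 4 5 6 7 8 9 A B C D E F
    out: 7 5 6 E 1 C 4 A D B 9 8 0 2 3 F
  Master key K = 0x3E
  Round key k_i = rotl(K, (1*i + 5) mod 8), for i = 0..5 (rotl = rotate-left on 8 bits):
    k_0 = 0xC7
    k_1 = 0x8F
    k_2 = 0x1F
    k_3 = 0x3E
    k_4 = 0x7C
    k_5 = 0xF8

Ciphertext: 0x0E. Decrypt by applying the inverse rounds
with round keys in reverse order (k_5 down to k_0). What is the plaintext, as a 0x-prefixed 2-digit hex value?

s_0 = ciphertext = 0x0E
s_1 = InvRound(s_0, k_5) = 0x30
s_2 = InvRound(s_1, k_4) = 0xF3
s_3 = InvRound(s_2, k_3) = 0x6F
s_4 = InvRound(s_3, k_2) = 0x46
s_5 = InvRound(s_4, k_1) = 0xE4
s_6 = InvRound(s_5, k_0) = 0xFE

0xFE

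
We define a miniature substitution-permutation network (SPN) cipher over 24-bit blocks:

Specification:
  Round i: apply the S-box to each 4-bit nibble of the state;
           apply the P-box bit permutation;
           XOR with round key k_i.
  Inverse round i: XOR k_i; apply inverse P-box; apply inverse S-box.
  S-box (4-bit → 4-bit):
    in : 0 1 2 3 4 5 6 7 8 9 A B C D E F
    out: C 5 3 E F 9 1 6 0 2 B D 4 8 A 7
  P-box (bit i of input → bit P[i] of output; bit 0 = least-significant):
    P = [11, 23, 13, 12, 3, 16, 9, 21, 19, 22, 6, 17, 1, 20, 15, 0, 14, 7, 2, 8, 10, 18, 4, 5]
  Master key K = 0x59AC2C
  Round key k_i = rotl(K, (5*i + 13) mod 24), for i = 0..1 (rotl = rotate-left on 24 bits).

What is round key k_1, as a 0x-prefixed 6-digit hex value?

K = 0x59AC2C
k_0 = rotl(K, (5*0+13) mod 24) = rotl(K, 13) = 0x858B35
k_1 = rotl(K, (5*1+13) mod 24) = rotl(K, 18) = 0xB166B0

0xB166B0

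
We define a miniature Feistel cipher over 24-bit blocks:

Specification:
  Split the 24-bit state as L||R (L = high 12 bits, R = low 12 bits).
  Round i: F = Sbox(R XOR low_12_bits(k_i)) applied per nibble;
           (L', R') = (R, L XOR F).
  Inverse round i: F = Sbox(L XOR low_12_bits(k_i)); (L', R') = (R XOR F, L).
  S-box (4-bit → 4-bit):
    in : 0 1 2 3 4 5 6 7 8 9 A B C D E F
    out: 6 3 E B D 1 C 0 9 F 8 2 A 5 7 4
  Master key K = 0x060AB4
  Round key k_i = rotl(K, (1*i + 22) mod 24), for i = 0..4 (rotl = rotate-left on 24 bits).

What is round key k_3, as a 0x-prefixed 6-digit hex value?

0x0C1568

K = 0x060AB4
k_0 = rotl(K, (1*0+22) mod 24) = rotl(K, 22) = 0x0182AD
k_1 = rotl(K, (1*1+22) mod 24) = rotl(K, 23) = 0x03055A
k_2 = rotl(K, (1*2+22) mod 24) = rotl(K, 0) = 0x060AB4
k_3 = rotl(K, (1*3+22) mod 24) = rotl(K, 1) = 0x0C1568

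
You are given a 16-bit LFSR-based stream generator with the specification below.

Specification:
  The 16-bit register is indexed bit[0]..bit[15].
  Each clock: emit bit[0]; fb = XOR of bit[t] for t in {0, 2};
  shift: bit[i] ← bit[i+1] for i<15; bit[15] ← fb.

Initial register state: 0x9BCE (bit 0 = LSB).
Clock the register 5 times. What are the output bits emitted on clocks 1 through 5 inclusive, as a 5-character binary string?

reg_0 = 0x9BCE
clock 1: out=0, reg = 0xCDE7
clock 2: out=1, reg = 0x66F3
clock 3: out=1, reg = 0xB379
clock 4: out=1, reg = 0xD9BC
clock 5: out=0, reg = 0xECDE

01110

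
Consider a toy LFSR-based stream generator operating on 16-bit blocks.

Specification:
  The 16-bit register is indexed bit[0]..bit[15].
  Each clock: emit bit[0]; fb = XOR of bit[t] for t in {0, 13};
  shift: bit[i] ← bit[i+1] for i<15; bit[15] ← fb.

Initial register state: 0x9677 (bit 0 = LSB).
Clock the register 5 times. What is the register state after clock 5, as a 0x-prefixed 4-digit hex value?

reg_0 = 0x9677
clock 1: out=1, reg = 0xCB3B
clock 2: out=1, reg = 0xE59D
clock 3: out=1, reg = 0x72CE
clock 4: out=0, reg = 0xB967
clock 5: out=1, reg = 0x5CB3

0x5CB3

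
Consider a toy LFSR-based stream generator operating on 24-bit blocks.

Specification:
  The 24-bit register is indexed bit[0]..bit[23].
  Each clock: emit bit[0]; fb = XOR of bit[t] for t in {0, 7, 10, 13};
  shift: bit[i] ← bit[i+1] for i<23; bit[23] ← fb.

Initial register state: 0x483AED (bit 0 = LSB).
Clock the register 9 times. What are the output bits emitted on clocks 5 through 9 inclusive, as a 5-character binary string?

reg_0 = 0x483AED
clock 1: out=1, reg = 0xA41D76
clock 2: out=0, reg = 0xD20EBB
clock 3: out=1, reg = 0xE9075D
clock 4: out=1, reg = 0x7483AE
clock 5: out=0, reg = 0xBA41D7
clock 6: out=1, reg = 0x5D20EB
clock 7: out=1, reg = 0xAE9075
clock 8: out=1, reg = 0xD7483A
clock 9: out=0, reg = 0x6BA41D

01110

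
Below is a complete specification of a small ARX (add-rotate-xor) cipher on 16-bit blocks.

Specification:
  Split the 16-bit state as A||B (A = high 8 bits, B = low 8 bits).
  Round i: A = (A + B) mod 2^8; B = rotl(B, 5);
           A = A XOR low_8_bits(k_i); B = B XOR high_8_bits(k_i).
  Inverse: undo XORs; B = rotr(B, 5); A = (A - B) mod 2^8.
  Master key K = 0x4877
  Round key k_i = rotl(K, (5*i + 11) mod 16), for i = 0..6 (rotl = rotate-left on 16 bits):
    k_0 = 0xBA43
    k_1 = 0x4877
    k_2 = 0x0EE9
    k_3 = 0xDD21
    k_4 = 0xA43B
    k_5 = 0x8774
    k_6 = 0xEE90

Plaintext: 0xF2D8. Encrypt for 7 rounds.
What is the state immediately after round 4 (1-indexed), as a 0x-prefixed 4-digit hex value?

0x90ED

s_0 = plaintext = 0xF2D8
s_1 = Round(s_0, k_0) = 0x89A1
s_2 = Round(s_1, k_1) = 0x5D7C
s_3 = Round(s_2, k_2) = 0x3081
s_4 = Round(s_3, k_3) = 0x90ED
s_5 = Round(s_4, k_4) = 0x4619
s_6 = Round(s_5, k_5) = 0x2BA4
s_7 = Round(s_6, k_6) = 0x5F7A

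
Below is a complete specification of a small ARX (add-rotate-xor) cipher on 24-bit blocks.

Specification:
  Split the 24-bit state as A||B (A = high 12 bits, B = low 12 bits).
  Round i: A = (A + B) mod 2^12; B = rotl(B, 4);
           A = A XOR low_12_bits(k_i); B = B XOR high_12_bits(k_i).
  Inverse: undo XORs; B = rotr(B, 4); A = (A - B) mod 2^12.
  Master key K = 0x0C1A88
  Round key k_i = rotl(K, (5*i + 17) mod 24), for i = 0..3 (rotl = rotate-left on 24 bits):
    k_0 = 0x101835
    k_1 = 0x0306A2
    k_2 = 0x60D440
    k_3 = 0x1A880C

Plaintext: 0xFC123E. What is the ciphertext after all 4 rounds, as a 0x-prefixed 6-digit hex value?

0xA7839E

s_0 = plaintext = 0xFC123E
s_1 = Round(s_0, k_0) = 0x9CA2E3
s_2 = Round(s_1, k_1) = 0xA0FE02
s_3 = Round(s_2, k_2) = 0xC51623
s_4 = Round(s_3, k_3) = 0xA7839E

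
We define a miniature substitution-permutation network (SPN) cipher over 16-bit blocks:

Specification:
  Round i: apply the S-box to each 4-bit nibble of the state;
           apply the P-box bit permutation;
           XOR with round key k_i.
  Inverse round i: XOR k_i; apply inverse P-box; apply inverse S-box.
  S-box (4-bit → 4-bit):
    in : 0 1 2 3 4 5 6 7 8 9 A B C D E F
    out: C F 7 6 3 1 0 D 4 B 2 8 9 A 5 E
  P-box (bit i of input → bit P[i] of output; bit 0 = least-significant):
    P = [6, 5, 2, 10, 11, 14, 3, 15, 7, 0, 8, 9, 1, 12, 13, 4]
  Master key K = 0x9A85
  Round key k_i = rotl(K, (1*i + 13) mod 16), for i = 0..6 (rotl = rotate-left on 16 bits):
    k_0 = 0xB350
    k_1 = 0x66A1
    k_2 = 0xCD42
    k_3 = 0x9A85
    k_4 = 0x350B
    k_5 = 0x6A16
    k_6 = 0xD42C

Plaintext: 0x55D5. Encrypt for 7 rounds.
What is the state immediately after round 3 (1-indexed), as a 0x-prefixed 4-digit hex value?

0x2E43

s_0 = plaintext = 0x55D5
s_1 = Round(s_0, k_0) = 0x7392
s_2 = Round(s_1, k_1) = 0x8FD6
s_3 = Round(s_2, k_2) = 0x2E43
s_4 = Round(s_3, k_3) = 0xE323
s_5 = Round(s_4, k_4) = 0x5C24
s_6 = Round(s_5, k_5) = 0x20FC
s_7 = Round(s_6, k_6) = 0x2366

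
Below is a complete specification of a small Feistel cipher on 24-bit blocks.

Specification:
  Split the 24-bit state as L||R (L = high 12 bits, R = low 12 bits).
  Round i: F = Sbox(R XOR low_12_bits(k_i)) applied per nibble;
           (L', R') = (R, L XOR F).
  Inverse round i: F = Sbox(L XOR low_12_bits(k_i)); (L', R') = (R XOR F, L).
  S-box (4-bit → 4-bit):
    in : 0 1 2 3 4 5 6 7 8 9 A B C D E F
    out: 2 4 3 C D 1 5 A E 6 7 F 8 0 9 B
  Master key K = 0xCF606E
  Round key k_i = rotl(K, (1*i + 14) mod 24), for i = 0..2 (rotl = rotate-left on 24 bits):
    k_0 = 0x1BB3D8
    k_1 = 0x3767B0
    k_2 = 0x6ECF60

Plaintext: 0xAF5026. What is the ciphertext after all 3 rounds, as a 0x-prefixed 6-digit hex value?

0x49E9F5

s_0 = plaintext = 0xAF5026
s_1 = Round(s_0, k_0) = 0x02664C
s_2 = Round(s_1, k_1) = 0x64C49E
s_3 = Round(s_2, k_2) = 0x49E9F5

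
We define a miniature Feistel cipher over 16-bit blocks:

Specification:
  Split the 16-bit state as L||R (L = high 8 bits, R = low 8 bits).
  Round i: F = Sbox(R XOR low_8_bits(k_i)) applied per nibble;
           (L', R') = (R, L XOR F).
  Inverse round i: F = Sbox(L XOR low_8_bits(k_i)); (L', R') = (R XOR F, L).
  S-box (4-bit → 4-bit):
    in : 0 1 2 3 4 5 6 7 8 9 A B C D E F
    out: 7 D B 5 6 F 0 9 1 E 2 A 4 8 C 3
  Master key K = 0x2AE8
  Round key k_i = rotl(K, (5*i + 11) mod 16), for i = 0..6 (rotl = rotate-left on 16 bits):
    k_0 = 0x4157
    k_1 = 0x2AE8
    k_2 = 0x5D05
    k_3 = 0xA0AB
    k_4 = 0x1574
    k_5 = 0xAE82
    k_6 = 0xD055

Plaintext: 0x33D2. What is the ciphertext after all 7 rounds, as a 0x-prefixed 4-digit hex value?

0x8781

s_0 = plaintext = 0x33D2
s_1 = Round(s_0, k_0) = 0xD22C
s_2 = Round(s_1, k_1) = 0x2C94
s_3 = Round(s_2, k_2) = 0x94C1
s_4 = Round(s_3, k_3) = 0xC196
s_5 = Round(s_4, k_4) = 0x960A
s_6 = Round(s_5, k_5) = 0x0A87
s_7 = Round(s_6, k_6) = 0x8781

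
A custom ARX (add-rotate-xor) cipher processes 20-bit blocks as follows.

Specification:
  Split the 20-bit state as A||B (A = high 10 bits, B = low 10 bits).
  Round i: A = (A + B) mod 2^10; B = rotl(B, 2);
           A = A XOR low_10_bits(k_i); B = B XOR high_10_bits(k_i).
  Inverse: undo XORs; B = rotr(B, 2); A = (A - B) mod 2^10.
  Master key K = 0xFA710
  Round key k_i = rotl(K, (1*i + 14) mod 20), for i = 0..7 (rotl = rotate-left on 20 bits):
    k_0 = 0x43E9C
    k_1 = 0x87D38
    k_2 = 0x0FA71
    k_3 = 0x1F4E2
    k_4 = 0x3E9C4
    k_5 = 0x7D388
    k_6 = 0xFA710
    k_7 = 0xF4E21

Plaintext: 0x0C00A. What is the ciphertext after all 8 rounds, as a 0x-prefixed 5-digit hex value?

0x1C697

s_0 = plaintext = 0x0C00A
s_1 = Round(s_0, k_0) = 0xA9927
s_2 = Round(s_1, k_1) = 0xBD682
s_3 = Round(s_2, k_2) = 0xC1A34
s_4 = Round(s_3, k_3) = 0x760AF
s_5 = Round(s_4, k_4) = 0xD0E46
s_6 = Round(s_5, k_5) = 0x804EE
s_7 = Round(s_6, k_6) = 0x7FC51
s_8 = Round(s_7, k_7) = 0x1C697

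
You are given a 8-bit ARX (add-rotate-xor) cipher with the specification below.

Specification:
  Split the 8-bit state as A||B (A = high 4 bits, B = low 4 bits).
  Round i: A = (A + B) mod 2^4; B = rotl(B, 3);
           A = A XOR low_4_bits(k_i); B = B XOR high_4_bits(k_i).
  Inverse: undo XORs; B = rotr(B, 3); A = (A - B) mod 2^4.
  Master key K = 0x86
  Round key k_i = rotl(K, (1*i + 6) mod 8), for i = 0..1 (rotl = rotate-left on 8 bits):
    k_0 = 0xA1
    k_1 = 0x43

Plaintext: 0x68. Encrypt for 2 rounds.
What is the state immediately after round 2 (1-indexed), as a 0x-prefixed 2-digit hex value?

0xE3

s_0 = plaintext = 0x68
s_1 = Round(s_0, k_0) = 0xFE
s_2 = Round(s_1, k_1) = 0xE3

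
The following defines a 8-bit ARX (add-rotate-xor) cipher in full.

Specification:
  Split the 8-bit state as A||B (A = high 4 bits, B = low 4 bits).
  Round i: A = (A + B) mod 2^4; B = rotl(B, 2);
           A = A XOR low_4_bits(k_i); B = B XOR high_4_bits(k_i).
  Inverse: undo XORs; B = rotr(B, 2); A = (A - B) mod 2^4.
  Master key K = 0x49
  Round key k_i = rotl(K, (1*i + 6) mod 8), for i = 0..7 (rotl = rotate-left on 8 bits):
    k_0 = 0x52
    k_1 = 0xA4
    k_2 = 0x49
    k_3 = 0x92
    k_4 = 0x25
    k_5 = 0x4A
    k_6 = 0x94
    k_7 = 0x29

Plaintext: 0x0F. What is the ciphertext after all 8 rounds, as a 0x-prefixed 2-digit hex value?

0xA0

s_0 = plaintext = 0x0F
s_1 = Round(s_0, k_0) = 0xDA
s_2 = Round(s_1, k_1) = 0x30
s_3 = Round(s_2, k_2) = 0xA4
s_4 = Round(s_3, k_3) = 0xC8
s_5 = Round(s_4, k_4) = 0x10
s_6 = Round(s_5, k_5) = 0xB4
s_7 = Round(s_6, k_6) = 0xB8
s_8 = Round(s_7, k_7) = 0xA0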